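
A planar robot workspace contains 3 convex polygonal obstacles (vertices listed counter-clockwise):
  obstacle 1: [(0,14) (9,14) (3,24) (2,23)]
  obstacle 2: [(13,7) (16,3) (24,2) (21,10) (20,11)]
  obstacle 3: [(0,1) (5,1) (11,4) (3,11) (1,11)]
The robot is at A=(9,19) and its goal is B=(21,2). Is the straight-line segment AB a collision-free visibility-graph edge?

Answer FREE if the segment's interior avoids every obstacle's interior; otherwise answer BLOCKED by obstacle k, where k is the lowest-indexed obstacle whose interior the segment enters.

BLOCKED by obstacle 2

Obstacle 1 [(0,14) (9,14) (3,24) (2,23)]:
  edge (0,14)–(9,14): clear
  edge (9,14)–(3,24): clear
  edge (3,24)–(2,23): clear
  edge (2,23)–(0,14): clear
  midpoint (15,21/2) outside
  → clear
Obstacle 2 [(13,7) (16,3) (24,2) (21,10) (20,11)]:
  edge (13,7)–(16,3): clear
  edge (16,3)–(24,2): crosses AB
  edge (24,2)–(21,10): clear
  edge (21,10)–(20,11): clear
  edge (20,11)–(13,7): crosses AB
  → BLOCKED
Obstacle 3 [(0,1) (5,1) (11,4) (3,11) (1,11)]:
  edge (0,1)–(5,1): clear
  edge (5,1)–(11,4): clear
  edge (11,4)–(3,11): clear
  edge (3,11)–(1,11): clear
  edge (1,11)–(0,1): clear
  midpoint (15,21/2) outside
  → clear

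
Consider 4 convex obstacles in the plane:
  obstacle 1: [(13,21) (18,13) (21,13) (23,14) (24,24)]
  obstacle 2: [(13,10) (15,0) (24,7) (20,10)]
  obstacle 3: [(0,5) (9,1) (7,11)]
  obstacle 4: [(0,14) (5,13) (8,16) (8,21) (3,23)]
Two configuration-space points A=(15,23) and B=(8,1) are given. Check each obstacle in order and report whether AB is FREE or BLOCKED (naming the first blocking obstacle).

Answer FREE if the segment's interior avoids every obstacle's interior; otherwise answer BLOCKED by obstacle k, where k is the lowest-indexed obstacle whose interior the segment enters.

Obstacle 1 [(13,21) (18,13) (21,13) (23,14) (24,24)]:
  edge (13,21)–(18,13): crosses AB
  edge (18,13)–(21,13): clear
  edge (21,13)–(23,14): clear
  edge (23,14)–(24,24): clear
  edge (24,24)–(13,21): crosses AB
  → BLOCKED
Obstacle 2 [(13,10) (15,0) (24,7) (20,10)]:
  edge (13,10)–(15,0): clear
  edge (15,0)–(24,7): clear
  edge (24,7)–(20,10): clear
  edge (20,10)–(13,10): clear
  midpoint (23/2,12) outside
  → clear
Obstacle 3 [(0,5) (9,1) (7,11)]:
  edge (0,5)–(9,1): crosses AB
  edge (9,1)–(7,11): crosses AB
  edge (7,11)–(0,5): clear
  → BLOCKED
Obstacle 4 [(0,14) (5,13) (8,16) (8,21) (3,23)]:
  edge (0,14)–(5,13): clear
  edge (5,13)–(8,16): clear
  edge (8,16)–(8,21): clear
  edge (8,21)–(3,23): clear
  edge (3,23)–(0,14): clear
  midpoint (23/2,12) outside
  → clear

BLOCKED by obstacle 1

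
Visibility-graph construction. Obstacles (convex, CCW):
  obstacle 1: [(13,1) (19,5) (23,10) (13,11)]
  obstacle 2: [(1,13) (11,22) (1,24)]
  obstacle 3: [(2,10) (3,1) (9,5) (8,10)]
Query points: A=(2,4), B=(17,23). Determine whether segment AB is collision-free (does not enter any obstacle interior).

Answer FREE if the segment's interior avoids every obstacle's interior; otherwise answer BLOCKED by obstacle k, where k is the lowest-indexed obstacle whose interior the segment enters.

BLOCKED by obstacle 3

Obstacle 1 [(13,1) (19,5) (23,10) (13,11)]:
  edge (13,1)–(19,5): clear
  edge (19,5)–(23,10): clear
  edge (23,10)–(13,11): clear
  edge (13,11)–(13,1): clear
  midpoint (19/2,27/2) outside
  → clear
Obstacle 2 [(1,13) (11,22) (1,24)]:
  edge (1,13)–(11,22): clear
  edge (11,22)–(1,24): clear
  edge (1,24)–(1,13): clear
  midpoint (19/2,27/2) outside
  → clear
Obstacle 3 [(2,10) (3,1) (9,5) (8,10)]:
  edge (2,10)–(3,1): crosses AB
  edge (3,1)–(9,5): clear
  edge (9,5)–(8,10): clear
  edge (8,10)–(2,10): crosses AB
  → BLOCKED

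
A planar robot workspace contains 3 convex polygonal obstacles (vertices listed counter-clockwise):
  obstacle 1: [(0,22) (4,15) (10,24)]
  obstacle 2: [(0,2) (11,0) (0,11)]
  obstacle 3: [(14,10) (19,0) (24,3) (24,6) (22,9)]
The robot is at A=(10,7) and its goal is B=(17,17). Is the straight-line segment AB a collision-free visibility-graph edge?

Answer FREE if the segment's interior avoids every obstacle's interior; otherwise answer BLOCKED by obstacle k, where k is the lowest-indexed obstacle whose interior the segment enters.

Obstacle 1 [(0,22) (4,15) (10,24)]:
  edge (0,22)–(4,15): clear
  edge (4,15)–(10,24): clear
  edge (10,24)–(0,22): clear
  midpoint (27/2,12) outside
  → clear
Obstacle 2 [(0,2) (11,0) (0,11)]:
  edge (0,2)–(11,0): clear
  edge (11,0)–(0,11): clear
  edge (0,11)–(0,2): clear
  midpoint (27/2,12) outside
  → clear
Obstacle 3 [(14,10) (19,0) (24,3) (24,6) (22,9)]:
  edge (14,10)–(19,0): clear
  edge (19,0)–(24,3): clear
  edge (24,3)–(24,6): clear
  edge (24,6)–(22,9): clear
  edge (22,9)–(14,10): clear
  midpoint (27/2,12) outside
  → clear

FREE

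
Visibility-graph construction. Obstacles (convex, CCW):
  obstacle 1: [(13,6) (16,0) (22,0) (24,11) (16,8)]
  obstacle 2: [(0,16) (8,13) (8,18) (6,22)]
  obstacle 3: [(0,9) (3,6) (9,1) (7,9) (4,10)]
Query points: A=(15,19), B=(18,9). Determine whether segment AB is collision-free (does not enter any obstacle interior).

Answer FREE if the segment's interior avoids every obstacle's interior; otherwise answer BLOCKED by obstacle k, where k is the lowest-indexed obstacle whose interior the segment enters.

Obstacle 1 [(13,6) (16,0) (22,0) (24,11) (16,8)]:
  edge (13,6)–(16,0): clear
  edge (16,0)–(22,0): clear
  edge (22,0)–(24,11): clear
  edge (24,11)–(16,8): clear
  edge (16,8)–(13,6): clear
  midpoint (33/2,14) outside
  → clear
Obstacle 2 [(0,16) (8,13) (8,18) (6,22)]:
  edge (0,16)–(8,13): clear
  edge (8,13)–(8,18): clear
  edge (8,18)–(6,22): clear
  edge (6,22)–(0,16): clear
  midpoint (33/2,14) outside
  → clear
Obstacle 3 [(0,9) (3,6) (9,1) (7,9) (4,10)]:
  edge (0,9)–(3,6): clear
  edge (3,6)–(9,1): clear
  edge (9,1)–(7,9): clear
  edge (7,9)–(4,10): clear
  edge (4,10)–(0,9): clear
  midpoint (33/2,14) outside
  → clear

FREE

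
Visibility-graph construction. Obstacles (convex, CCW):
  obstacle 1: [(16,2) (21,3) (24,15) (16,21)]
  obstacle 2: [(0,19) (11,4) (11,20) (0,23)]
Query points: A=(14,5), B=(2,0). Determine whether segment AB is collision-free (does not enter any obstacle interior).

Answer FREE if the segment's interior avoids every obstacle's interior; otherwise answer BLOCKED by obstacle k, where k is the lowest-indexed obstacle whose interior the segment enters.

Obstacle 1 [(16,2) (21,3) (24,15) (16,21)]:
  edge (16,2)–(21,3): clear
  edge (21,3)–(24,15): clear
  edge (24,15)–(16,21): clear
  edge (16,21)–(16,2): clear
  midpoint (8,5/2) outside
  → clear
Obstacle 2 [(0,19) (11,4) (11,20) (0,23)]:
  edge (0,19)–(11,4): clear
  edge (11,4)–(11,20): clear
  edge (11,20)–(0,23): clear
  edge (0,23)–(0,19): clear
  midpoint (8,5/2) outside
  → clear

FREE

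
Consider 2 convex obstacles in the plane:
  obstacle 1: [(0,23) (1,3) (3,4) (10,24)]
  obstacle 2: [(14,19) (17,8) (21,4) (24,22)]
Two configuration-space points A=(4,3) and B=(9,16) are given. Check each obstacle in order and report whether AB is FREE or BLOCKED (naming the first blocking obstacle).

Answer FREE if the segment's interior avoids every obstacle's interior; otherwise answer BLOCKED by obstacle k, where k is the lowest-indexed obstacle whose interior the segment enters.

FREE

Obstacle 1 [(0,23) (1,3) (3,4) (10,24)]:
  edge (0,23)–(1,3): clear
  edge (1,3)–(3,4): clear
  edge (3,4)–(10,24): clear
  edge (10,24)–(0,23): clear
  midpoint (13/2,19/2) outside
  → clear
Obstacle 2 [(14,19) (17,8) (21,4) (24,22)]:
  edge (14,19)–(17,8): clear
  edge (17,8)–(21,4): clear
  edge (21,4)–(24,22): clear
  edge (24,22)–(14,19): clear
  midpoint (13/2,19/2) outside
  → clear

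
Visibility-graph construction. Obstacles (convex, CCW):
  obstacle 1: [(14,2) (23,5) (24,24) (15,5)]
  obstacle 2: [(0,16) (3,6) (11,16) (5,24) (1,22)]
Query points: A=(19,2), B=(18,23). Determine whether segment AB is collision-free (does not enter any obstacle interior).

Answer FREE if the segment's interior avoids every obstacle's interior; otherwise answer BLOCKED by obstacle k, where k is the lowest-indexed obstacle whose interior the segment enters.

BLOCKED by obstacle 1

Obstacle 1 [(14,2) (23,5) (24,24) (15,5)]:
  edge (14,2)–(23,5): crosses AB
  edge (23,5)–(24,24): clear
  edge (24,24)–(15,5): crosses AB
  edge (15,5)–(14,2): clear
  → BLOCKED
Obstacle 2 [(0,16) (3,6) (11,16) (5,24) (1,22)]:
  edge (0,16)–(3,6): clear
  edge (3,6)–(11,16): clear
  edge (11,16)–(5,24): clear
  edge (5,24)–(1,22): clear
  edge (1,22)–(0,16): clear
  midpoint (37/2,25/2) outside
  → clear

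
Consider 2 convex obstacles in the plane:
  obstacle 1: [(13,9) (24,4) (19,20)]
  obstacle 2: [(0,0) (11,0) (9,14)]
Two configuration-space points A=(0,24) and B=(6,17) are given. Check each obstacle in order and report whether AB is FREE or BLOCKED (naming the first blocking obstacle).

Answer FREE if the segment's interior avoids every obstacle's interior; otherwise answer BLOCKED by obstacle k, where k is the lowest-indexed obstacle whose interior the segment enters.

Obstacle 1 [(13,9) (24,4) (19,20)]:
  edge (13,9)–(24,4): clear
  edge (24,4)–(19,20): clear
  edge (19,20)–(13,9): clear
  midpoint (3,41/2) outside
  → clear
Obstacle 2 [(0,0) (11,0) (9,14)]:
  edge (0,0)–(11,0): clear
  edge (11,0)–(9,14): clear
  edge (9,14)–(0,0): clear
  midpoint (3,41/2) outside
  → clear

FREE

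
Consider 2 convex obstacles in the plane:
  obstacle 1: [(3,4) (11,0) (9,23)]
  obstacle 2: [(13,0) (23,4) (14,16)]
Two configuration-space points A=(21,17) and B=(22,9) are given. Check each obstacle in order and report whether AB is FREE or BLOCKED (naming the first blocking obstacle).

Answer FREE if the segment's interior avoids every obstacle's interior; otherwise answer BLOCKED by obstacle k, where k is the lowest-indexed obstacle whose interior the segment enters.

Obstacle 1 [(3,4) (11,0) (9,23)]:
  edge (3,4)–(11,0): clear
  edge (11,0)–(9,23): clear
  edge (9,23)–(3,4): clear
  midpoint (43/2,13) outside
  → clear
Obstacle 2 [(13,0) (23,4) (14,16)]:
  edge (13,0)–(23,4): clear
  edge (23,4)–(14,16): clear
  edge (14,16)–(13,0): clear
  midpoint (43/2,13) outside
  → clear

FREE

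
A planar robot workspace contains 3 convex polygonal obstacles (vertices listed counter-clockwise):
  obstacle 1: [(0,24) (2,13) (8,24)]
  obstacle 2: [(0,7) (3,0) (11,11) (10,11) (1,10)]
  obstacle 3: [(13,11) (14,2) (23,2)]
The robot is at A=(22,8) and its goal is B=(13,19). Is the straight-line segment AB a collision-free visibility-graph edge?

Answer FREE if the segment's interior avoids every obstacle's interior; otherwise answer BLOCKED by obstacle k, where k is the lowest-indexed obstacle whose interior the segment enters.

FREE

Obstacle 1 [(0,24) (2,13) (8,24)]:
  edge (0,24)–(2,13): clear
  edge (2,13)–(8,24): clear
  edge (8,24)–(0,24): clear
  midpoint (35/2,27/2) outside
  → clear
Obstacle 2 [(0,7) (3,0) (11,11) (10,11) (1,10)]:
  edge (0,7)–(3,0): clear
  edge (3,0)–(11,11): clear
  edge (11,11)–(10,11): clear
  edge (10,11)–(1,10): clear
  edge (1,10)–(0,7): clear
  midpoint (35/2,27/2) outside
  → clear
Obstacle 3 [(13,11) (14,2) (23,2)]:
  edge (13,11)–(14,2): clear
  edge (14,2)–(23,2): clear
  edge (23,2)–(13,11): clear
  midpoint (35/2,27/2) outside
  → clear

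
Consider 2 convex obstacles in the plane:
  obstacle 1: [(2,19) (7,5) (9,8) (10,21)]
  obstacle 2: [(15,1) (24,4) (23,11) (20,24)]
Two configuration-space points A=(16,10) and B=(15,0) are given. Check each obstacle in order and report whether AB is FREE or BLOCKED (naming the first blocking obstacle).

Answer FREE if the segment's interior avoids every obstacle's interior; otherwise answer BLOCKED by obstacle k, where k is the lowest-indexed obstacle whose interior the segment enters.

Obstacle 1 [(2,19) (7,5) (9,8) (10,21)]:
  edge (2,19)–(7,5): clear
  edge (7,5)–(9,8): clear
  edge (9,8)–(10,21): clear
  edge (10,21)–(2,19): clear
  midpoint (31/2,5) outside
  → clear
Obstacle 2 [(15,1) (24,4) (23,11) (20,24)]:
  edge (15,1)–(24,4): crosses AB
  edge (24,4)–(23,11): clear
  edge (23,11)–(20,24): clear
  edge (20,24)–(15,1): crosses AB
  → BLOCKED

BLOCKED by obstacle 2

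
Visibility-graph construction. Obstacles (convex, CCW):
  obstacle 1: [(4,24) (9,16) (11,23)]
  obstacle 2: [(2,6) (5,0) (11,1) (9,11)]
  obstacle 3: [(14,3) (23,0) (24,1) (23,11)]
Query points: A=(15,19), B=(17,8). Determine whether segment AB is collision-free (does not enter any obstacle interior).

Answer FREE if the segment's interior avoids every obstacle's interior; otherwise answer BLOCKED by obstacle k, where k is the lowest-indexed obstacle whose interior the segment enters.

Obstacle 1 [(4,24) (9,16) (11,23)]:
  edge (4,24)–(9,16): clear
  edge (9,16)–(11,23): clear
  edge (11,23)–(4,24): clear
  midpoint (16,27/2) outside
  → clear
Obstacle 2 [(2,6) (5,0) (11,1) (9,11)]:
  edge (2,6)–(5,0): clear
  edge (5,0)–(11,1): clear
  edge (11,1)–(9,11): clear
  edge (9,11)–(2,6): clear
  midpoint (16,27/2) outside
  → clear
Obstacle 3 [(14,3) (23,0) (24,1) (23,11)]:
  edge (14,3)–(23,0): clear
  edge (23,0)–(24,1): clear
  edge (24,1)–(23,11): clear
  edge (23,11)–(14,3): clear
  midpoint (16,27/2) outside
  → clear

FREE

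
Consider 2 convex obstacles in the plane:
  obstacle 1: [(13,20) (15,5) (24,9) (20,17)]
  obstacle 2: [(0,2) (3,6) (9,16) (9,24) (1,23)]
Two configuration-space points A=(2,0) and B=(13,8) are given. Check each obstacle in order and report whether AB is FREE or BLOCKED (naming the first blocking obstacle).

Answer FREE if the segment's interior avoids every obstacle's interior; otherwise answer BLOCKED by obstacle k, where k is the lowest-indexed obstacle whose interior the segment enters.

FREE

Obstacle 1 [(13,20) (15,5) (24,9) (20,17)]:
  edge (13,20)–(15,5): clear
  edge (15,5)–(24,9): clear
  edge (24,9)–(20,17): clear
  edge (20,17)–(13,20): clear
  midpoint (15/2,4) outside
  → clear
Obstacle 2 [(0,2) (3,6) (9,16) (9,24) (1,23)]:
  edge (0,2)–(3,6): clear
  edge (3,6)–(9,16): clear
  edge (9,16)–(9,24): clear
  edge (9,24)–(1,23): clear
  edge (1,23)–(0,2): clear
  midpoint (15/2,4) outside
  → clear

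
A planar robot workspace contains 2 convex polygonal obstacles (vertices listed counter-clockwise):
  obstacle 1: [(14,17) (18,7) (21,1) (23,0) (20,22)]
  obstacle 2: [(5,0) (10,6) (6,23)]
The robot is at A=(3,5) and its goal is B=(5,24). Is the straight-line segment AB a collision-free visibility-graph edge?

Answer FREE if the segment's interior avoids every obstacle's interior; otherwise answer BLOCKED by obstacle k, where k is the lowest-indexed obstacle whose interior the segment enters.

FREE

Obstacle 1 [(14,17) (18,7) (21,1) (23,0) (20,22)]:
  edge (14,17)–(18,7): clear
  edge (18,7)–(21,1): clear
  edge (21,1)–(23,0): clear
  edge (23,0)–(20,22): clear
  edge (20,22)–(14,17): clear
  midpoint (4,29/2) outside
  → clear
Obstacle 2 [(5,0) (10,6) (6,23)]:
  edge (5,0)–(10,6): clear
  edge (10,6)–(6,23): clear
  edge (6,23)–(5,0): clear
  midpoint (4,29/2) outside
  → clear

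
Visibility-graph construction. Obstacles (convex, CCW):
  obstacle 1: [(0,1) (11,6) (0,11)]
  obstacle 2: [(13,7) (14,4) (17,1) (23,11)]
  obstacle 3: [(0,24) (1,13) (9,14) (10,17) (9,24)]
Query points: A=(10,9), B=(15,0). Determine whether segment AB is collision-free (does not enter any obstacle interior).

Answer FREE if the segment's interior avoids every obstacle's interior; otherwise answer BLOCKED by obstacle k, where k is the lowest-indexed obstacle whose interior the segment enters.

Obstacle 1 [(0,1) (11,6) (0,11)]:
  edge (0,1)–(11,6): clear
  edge (11,6)–(0,11): clear
  edge (0,11)–(0,1): clear
  midpoint (25/2,9/2) outside
  → clear
Obstacle 2 [(13,7) (14,4) (17,1) (23,11)]:
  edge (13,7)–(14,4): clear
  edge (14,4)–(17,1): clear
  edge (17,1)–(23,11): clear
  edge (23,11)–(13,7): clear
  midpoint (25/2,9/2) outside
  → clear
Obstacle 3 [(0,24) (1,13) (9,14) (10,17) (9,24)]:
  edge (0,24)–(1,13): clear
  edge (1,13)–(9,14): clear
  edge (9,14)–(10,17): clear
  edge (10,17)–(9,24): clear
  edge (9,24)–(0,24): clear
  midpoint (25/2,9/2) outside
  → clear

FREE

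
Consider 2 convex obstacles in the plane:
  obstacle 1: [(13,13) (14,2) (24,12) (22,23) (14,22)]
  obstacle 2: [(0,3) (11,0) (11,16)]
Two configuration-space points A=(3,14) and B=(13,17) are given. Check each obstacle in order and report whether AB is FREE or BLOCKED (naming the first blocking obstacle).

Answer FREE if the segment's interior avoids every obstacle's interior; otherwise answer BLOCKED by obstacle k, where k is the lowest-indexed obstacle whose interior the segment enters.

FREE

Obstacle 1 [(13,13) (14,2) (24,12) (22,23) (14,22)]:
  edge (13,13)–(14,2): clear
  edge (14,2)–(24,12): clear
  edge (24,12)–(22,23): clear
  edge (22,23)–(14,22): clear
  edge (14,22)–(13,13): clear
  midpoint (8,31/2) outside
  → clear
Obstacle 2 [(0,3) (11,0) (11,16)]:
  edge (0,3)–(11,0): clear
  edge (11,0)–(11,16): clear
  edge (11,16)–(0,3): clear
  midpoint (8,31/2) outside
  → clear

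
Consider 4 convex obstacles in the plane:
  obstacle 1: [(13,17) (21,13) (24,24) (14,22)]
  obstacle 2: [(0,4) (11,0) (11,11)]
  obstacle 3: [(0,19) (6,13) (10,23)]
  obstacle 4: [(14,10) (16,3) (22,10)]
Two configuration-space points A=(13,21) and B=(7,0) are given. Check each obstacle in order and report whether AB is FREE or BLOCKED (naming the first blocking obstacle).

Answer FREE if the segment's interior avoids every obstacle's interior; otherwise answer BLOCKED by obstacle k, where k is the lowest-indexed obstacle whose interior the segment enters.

BLOCKED by obstacle 2

Obstacle 1 [(13,17) (21,13) (24,24) (14,22)]:
  edge (13,17)–(21,13): clear
  edge (21,13)–(24,24): clear
  edge (24,24)–(14,22): clear
  edge (14,22)–(13,17): clear
  midpoint (10,21/2) outside
  → clear
Obstacle 2 [(0,4) (11,0) (11,11)]:
  edge (0,4)–(11,0): crosses AB
  edge (11,0)–(11,11): clear
  edge (11,11)–(0,4): crosses AB
  → BLOCKED
Obstacle 3 [(0,19) (6,13) (10,23)]:
  edge (0,19)–(6,13): clear
  edge (6,13)–(10,23): clear
  edge (10,23)–(0,19): clear
  midpoint (10,21/2) outside
  → clear
Obstacle 4 [(14,10) (16,3) (22,10)]:
  edge (14,10)–(16,3): clear
  edge (16,3)–(22,10): clear
  edge (22,10)–(14,10): clear
  midpoint (10,21/2) outside
  → clear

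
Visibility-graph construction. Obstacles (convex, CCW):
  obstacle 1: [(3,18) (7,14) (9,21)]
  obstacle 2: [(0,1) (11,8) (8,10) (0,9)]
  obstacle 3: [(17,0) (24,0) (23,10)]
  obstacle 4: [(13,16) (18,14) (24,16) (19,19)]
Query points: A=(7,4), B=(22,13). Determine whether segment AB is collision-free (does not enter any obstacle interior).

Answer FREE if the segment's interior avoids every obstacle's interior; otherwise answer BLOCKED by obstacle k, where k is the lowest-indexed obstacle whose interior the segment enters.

FREE

Obstacle 1 [(3,18) (7,14) (9,21)]:
  edge (3,18)–(7,14): clear
  edge (7,14)–(9,21): clear
  edge (9,21)–(3,18): clear
  midpoint (29/2,17/2) outside
  → clear
Obstacle 2 [(0,1) (11,8) (8,10) (0,9)]:
  edge (0,1)–(11,8): clear
  edge (11,8)–(8,10): clear
  edge (8,10)–(0,9): clear
  edge (0,9)–(0,1): clear
  midpoint (29/2,17/2) outside
  → clear
Obstacle 3 [(17,0) (24,0) (23,10)]:
  edge (17,0)–(24,0): clear
  edge (24,0)–(23,10): clear
  edge (23,10)–(17,0): clear
  midpoint (29/2,17/2) outside
  → clear
Obstacle 4 [(13,16) (18,14) (24,16) (19,19)]:
  edge (13,16)–(18,14): clear
  edge (18,14)–(24,16): clear
  edge (24,16)–(19,19): clear
  edge (19,19)–(13,16): clear
  midpoint (29/2,17/2) outside
  → clear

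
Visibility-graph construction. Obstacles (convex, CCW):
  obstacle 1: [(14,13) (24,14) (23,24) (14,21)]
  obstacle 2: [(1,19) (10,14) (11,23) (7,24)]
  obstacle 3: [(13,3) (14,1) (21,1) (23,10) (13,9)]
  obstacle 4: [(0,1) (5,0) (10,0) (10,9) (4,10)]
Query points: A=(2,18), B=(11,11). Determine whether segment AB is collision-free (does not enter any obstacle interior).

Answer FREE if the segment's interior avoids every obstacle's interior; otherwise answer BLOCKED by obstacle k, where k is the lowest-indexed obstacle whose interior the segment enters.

FREE

Obstacle 1 [(14,13) (24,14) (23,24) (14,21)]:
  edge (14,13)–(24,14): clear
  edge (24,14)–(23,24): clear
  edge (23,24)–(14,21): clear
  edge (14,21)–(14,13): clear
  midpoint (13/2,29/2) outside
  → clear
Obstacle 2 [(1,19) (10,14) (11,23) (7,24)]:
  edge (1,19)–(10,14): clear
  edge (10,14)–(11,23): clear
  edge (11,23)–(7,24): clear
  edge (7,24)–(1,19): clear
  midpoint (13/2,29/2) outside
  → clear
Obstacle 3 [(13,3) (14,1) (21,1) (23,10) (13,9)]:
  edge (13,3)–(14,1): clear
  edge (14,1)–(21,1): clear
  edge (21,1)–(23,10): clear
  edge (23,10)–(13,9): clear
  edge (13,9)–(13,3): clear
  midpoint (13/2,29/2) outside
  → clear
Obstacle 4 [(0,1) (5,0) (10,0) (10,9) (4,10)]:
  edge (0,1)–(5,0): clear
  edge (5,0)–(10,0): clear
  edge (10,0)–(10,9): clear
  edge (10,9)–(4,10): clear
  edge (4,10)–(0,1): clear
  midpoint (13/2,29/2) outside
  → clear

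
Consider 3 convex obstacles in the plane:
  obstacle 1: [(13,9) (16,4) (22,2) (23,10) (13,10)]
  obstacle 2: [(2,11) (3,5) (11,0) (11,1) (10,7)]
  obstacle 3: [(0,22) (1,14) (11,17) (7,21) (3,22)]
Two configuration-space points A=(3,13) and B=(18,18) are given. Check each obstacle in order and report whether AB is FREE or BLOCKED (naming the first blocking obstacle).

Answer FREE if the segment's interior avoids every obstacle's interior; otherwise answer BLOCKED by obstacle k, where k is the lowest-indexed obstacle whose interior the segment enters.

FREE

Obstacle 1 [(13,9) (16,4) (22,2) (23,10) (13,10)]:
  edge (13,9)–(16,4): clear
  edge (16,4)–(22,2): clear
  edge (22,2)–(23,10): clear
  edge (23,10)–(13,10): clear
  edge (13,10)–(13,9): clear
  midpoint (21/2,31/2) outside
  → clear
Obstacle 2 [(2,11) (3,5) (11,0) (11,1) (10,7)]:
  edge (2,11)–(3,5): clear
  edge (3,5)–(11,0): clear
  edge (11,0)–(11,1): clear
  edge (11,1)–(10,7): clear
  edge (10,7)–(2,11): clear
  midpoint (21/2,31/2) outside
  → clear
Obstacle 3 [(0,22) (1,14) (11,17) (7,21) (3,22)]:
  edge (0,22)–(1,14): clear
  edge (1,14)–(11,17): clear
  edge (11,17)–(7,21): clear
  edge (7,21)–(3,22): clear
  edge (3,22)–(0,22): clear
  midpoint (21/2,31/2) outside
  → clear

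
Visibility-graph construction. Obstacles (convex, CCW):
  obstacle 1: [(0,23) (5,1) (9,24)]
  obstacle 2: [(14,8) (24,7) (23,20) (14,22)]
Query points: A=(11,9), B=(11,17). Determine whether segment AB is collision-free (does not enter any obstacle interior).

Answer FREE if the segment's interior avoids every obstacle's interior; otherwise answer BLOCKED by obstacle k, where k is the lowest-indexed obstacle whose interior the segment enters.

Obstacle 1 [(0,23) (5,1) (9,24)]:
  edge (0,23)–(5,1): clear
  edge (5,1)–(9,24): clear
  edge (9,24)–(0,23): clear
  midpoint (11,13) outside
  → clear
Obstacle 2 [(14,8) (24,7) (23,20) (14,22)]:
  edge (14,8)–(24,7): clear
  edge (24,7)–(23,20): clear
  edge (23,20)–(14,22): clear
  edge (14,22)–(14,8): clear
  midpoint (11,13) outside
  → clear

FREE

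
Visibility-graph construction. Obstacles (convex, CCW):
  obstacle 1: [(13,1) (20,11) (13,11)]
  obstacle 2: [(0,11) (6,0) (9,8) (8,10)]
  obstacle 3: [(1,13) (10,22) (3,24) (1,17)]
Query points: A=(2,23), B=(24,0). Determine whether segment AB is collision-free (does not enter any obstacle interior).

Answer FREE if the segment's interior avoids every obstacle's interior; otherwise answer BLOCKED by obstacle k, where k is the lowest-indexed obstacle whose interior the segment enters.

BLOCKED by obstacle 1

Obstacle 1 [(13,1) (20,11) (13,11)]:
  edge (13,1)–(20,11): crosses AB
  edge (20,11)–(13,11): crosses AB
  edge (13,11)–(13,1): clear
  → BLOCKED
Obstacle 2 [(0,11) (6,0) (9,8) (8,10)]:
  edge (0,11)–(6,0): clear
  edge (6,0)–(9,8): clear
  edge (9,8)–(8,10): clear
  edge (8,10)–(0,11): clear
  midpoint (13,23/2) outside
  → clear
Obstacle 3 [(1,13) (10,22) (3,24) (1,17)]:
  edge (1,13)–(10,22): crosses AB
  edge (10,22)–(3,24): clear
  edge (3,24)–(1,17): crosses AB
  edge (1,17)–(1,13): clear
  → BLOCKED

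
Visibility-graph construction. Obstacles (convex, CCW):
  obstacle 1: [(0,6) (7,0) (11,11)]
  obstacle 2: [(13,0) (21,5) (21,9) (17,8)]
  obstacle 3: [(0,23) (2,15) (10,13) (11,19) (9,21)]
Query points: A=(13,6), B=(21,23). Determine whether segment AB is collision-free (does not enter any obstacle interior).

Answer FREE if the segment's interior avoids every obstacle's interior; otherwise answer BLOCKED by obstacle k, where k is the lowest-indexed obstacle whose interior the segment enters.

Obstacle 1 [(0,6) (7,0) (11,11)]:
  edge (0,6)–(7,0): clear
  edge (7,0)–(11,11): clear
  edge (11,11)–(0,6): clear
  midpoint (17,29/2) outside
  → clear
Obstacle 2 [(13,0) (21,5) (21,9) (17,8)]:
  edge (13,0)–(21,5): clear
  edge (21,5)–(21,9): clear
  edge (21,9)–(17,8): clear
  edge (17,8)–(13,0): clear
  midpoint (17,29/2) outside
  → clear
Obstacle 3 [(0,23) (2,15) (10,13) (11,19) (9,21)]:
  edge (0,23)–(2,15): clear
  edge (2,15)–(10,13): clear
  edge (10,13)–(11,19): clear
  edge (11,19)–(9,21): clear
  edge (9,21)–(0,23): clear
  midpoint (17,29/2) outside
  → clear

FREE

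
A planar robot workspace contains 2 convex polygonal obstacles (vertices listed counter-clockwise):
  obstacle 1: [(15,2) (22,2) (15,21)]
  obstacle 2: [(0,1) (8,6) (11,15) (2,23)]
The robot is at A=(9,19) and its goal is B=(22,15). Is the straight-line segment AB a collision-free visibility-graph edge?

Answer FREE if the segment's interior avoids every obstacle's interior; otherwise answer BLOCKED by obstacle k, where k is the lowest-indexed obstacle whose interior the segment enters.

Obstacle 1 [(15,2) (22,2) (15,21)]:
  edge (15,2)–(22,2): clear
  edge (22,2)–(15,21): crosses AB
  edge (15,21)–(15,2): crosses AB
  → BLOCKED
Obstacle 2 [(0,1) (8,6) (11,15) (2,23)]:
  edge (0,1)–(8,6): clear
  edge (8,6)–(11,15): clear
  edge (11,15)–(2,23): clear
  edge (2,23)–(0,1): clear
  midpoint (31/2,17) outside
  → clear

BLOCKED by obstacle 1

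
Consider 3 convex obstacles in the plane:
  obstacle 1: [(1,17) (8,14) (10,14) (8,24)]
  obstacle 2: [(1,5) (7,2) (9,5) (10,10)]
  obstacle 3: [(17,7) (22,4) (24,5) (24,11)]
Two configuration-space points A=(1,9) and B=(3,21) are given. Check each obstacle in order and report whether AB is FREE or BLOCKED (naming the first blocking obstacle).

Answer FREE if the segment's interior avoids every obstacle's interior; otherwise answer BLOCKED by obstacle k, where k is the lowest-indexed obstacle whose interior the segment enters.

Obstacle 1 [(1,17) (8,14) (10,14) (8,24)]:
  edge (1,17)–(8,14): crosses AB
  edge (8,14)–(10,14): clear
  edge (10,14)–(8,24): clear
  edge (8,24)–(1,17): crosses AB
  → BLOCKED
Obstacle 2 [(1,5) (7,2) (9,5) (10,10)]:
  edge (1,5)–(7,2): clear
  edge (7,2)–(9,5): clear
  edge (9,5)–(10,10): clear
  edge (10,10)–(1,5): clear
  midpoint (2,15) outside
  → clear
Obstacle 3 [(17,7) (22,4) (24,5) (24,11)]:
  edge (17,7)–(22,4): clear
  edge (22,4)–(24,5): clear
  edge (24,5)–(24,11): clear
  edge (24,11)–(17,7): clear
  midpoint (2,15) outside
  → clear

BLOCKED by obstacle 1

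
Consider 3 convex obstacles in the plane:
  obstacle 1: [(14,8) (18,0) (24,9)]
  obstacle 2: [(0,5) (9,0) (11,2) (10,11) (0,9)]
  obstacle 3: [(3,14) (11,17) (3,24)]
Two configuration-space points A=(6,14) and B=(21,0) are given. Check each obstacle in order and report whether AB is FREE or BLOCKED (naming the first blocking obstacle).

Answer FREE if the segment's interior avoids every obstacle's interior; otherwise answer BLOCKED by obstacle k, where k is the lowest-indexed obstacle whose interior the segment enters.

Obstacle 1 [(14,8) (18,0) (24,9)]:
  edge (14,8)–(18,0): crosses AB
  edge (18,0)–(24,9): crosses AB
  edge (24,9)–(14,8): clear
  → BLOCKED
Obstacle 2 [(0,5) (9,0) (11,2) (10,11) (0,9)]:
  edge (0,5)–(9,0): clear
  edge (9,0)–(11,2): clear
  edge (11,2)–(10,11): crosses AB
  edge (10,11)–(0,9): crosses AB
  edge (0,9)–(0,5): clear
  → BLOCKED
Obstacle 3 [(3,14) (11,17) (3,24)]:
  edge (3,14)–(11,17): clear
  edge (11,17)–(3,24): clear
  edge (3,24)–(3,14): clear
  midpoint (27/2,7) outside
  → clear

BLOCKED by obstacle 1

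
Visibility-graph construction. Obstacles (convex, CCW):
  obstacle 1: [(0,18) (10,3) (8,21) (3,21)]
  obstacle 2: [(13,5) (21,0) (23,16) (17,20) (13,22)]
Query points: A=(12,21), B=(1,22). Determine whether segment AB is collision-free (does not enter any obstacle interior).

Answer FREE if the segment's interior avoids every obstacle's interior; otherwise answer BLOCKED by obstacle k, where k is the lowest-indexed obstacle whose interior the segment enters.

Obstacle 1 [(0,18) (10,3) (8,21) (3,21)]:
  edge (0,18)–(10,3): clear
  edge (10,3)–(8,21): clear
  edge (8,21)–(3,21): clear
  edge (3,21)–(0,18): clear
  midpoint (13/2,43/2) outside
  → clear
Obstacle 2 [(13,5) (21,0) (23,16) (17,20) (13,22)]:
  edge (13,5)–(21,0): clear
  edge (21,0)–(23,16): clear
  edge (23,16)–(17,20): clear
  edge (17,20)–(13,22): clear
  edge (13,22)–(13,5): clear
  midpoint (13/2,43/2) outside
  → clear

FREE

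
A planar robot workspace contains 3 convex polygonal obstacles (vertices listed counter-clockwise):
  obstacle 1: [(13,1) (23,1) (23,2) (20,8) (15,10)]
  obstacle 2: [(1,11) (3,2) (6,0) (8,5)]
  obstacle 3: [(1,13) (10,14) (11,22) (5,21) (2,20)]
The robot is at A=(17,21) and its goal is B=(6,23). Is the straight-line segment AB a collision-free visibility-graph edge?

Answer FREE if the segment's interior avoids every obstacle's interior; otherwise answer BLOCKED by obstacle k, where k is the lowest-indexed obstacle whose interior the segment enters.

Obstacle 1 [(13,1) (23,1) (23,2) (20,8) (15,10)]:
  edge (13,1)–(23,1): clear
  edge (23,1)–(23,2): clear
  edge (23,2)–(20,8): clear
  edge (20,8)–(15,10): clear
  edge (15,10)–(13,1): clear
  midpoint (23/2,22) outside
  → clear
Obstacle 2 [(1,11) (3,2) (6,0) (8,5)]:
  edge (1,11)–(3,2): clear
  edge (3,2)–(6,0): clear
  edge (6,0)–(8,5): clear
  edge (8,5)–(1,11): clear
  midpoint (23/2,22) outside
  → clear
Obstacle 3 [(1,13) (10,14) (11,22) (5,21) (2,20)]:
  edge (1,13)–(10,14): clear
  edge (10,14)–(11,22): clear
  edge (11,22)–(5,21): clear
  edge (5,21)–(2,20): clear
  edge (2,20)–(1,13): clear
  midpoint (23/2,22) outside
  → clear

FREE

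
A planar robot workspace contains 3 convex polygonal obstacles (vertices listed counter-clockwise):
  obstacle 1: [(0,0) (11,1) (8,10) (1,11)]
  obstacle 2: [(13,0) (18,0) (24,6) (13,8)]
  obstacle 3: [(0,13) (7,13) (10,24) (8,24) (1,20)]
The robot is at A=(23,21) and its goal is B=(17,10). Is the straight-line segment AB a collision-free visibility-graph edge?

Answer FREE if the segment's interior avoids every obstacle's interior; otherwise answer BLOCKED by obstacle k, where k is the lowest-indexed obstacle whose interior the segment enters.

Obstacle 1 [(0,0) (11,1) (8,10) (1,11)]:
  edge (0,0)–(11,1): clear
  edge (11,1)–(8,10): clear
  edge (8,10)–(1,11): clear
  edge (1,11)–(0,0): clear
  midpoint (20,31/2) outside
  → clear
Obstacle 2 [(13,0) (18,0) (24,6) (13,8)]:
  edge (13,0)–(18,0): clear
  edge (18,0)–(24,6): clear
  edge (24,6)–(13,8): clear
  edge (13,8)–(13,0): clear
  midpoint (20,31/2) outside
  → clear
Obstacle 3 [(0,13) (7,13) (10,24) (8,24) (1,20)]:
  edge (0,13)–(7,13): clear
  edge (7,13)–(10,24): clear
  edge (10,24)–(8,24): clear
  edge (8,24)–(1,20): clear
  edge (1,20)–(0,13): clear
  midpoint (20,31/2) outside
  → clear

FREE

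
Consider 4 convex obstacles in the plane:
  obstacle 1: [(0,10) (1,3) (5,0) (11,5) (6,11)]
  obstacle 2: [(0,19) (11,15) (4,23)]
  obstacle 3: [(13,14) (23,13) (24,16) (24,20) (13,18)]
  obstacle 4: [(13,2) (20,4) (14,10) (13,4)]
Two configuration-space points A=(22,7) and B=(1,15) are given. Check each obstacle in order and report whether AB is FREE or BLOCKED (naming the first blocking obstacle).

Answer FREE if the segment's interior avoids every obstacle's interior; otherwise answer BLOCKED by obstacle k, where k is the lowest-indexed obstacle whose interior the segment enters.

Obstacle 1 [(0,10) (1,3) (5,0) (11,5) (6,11)]:
  edge (0,10)–(1,3): clear
  edge (1,3)–(5,0): clear
  edge (5,0)–(11,5): clear
  edge (11,5)–(6,11): clear
  edge (6,11)–(0,10): clear
  midpoint (23/2,11) outside
  → clear
Obstacle 2 [(0,19) (11,15) (4,23)]:
  edge (0,19)–(11,15): clear
  edge (11,15)–(4,23): clear
  edge (4,23)–(0,19): clear
  midpoint (23/2,11) outside
  → clear
Obstacle 3 [(13,14) (23,13) (24,16) (24,20) (13,18)]:
  edge (13,14)–(23,13): clear
  edge (23,13)–(24,16): clear
  edge (24,16)–(24,20): clear
  edge (24,20)–(13,18): clear
  edge (13,18)–(13,14): clear
  midpoint (23/2,11) outside
  → clear
Obstacle 4 [(13,2) (20,4) (14,10) (13,4)]:
  edge (13,2)–(20,4): clear
  edge (20,4)–(14,10): clear
  edge (14,10)–(13,4): clear
  edge (13,4)–(13,2): clear
  midpoint (23/2,11) outside
  → clear

FREE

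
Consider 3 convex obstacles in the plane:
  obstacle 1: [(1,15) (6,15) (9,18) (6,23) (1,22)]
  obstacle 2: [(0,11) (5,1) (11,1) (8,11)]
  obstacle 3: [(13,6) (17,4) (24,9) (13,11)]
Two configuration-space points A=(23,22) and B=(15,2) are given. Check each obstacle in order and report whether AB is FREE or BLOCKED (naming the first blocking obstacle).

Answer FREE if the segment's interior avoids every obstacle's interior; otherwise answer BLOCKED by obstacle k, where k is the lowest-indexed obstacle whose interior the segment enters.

BLOCKED by obstacle 3

Obstacle 1 [(1,15) (6,15) (9,18) (6,23) (1,22)]:
  edge (1,15)–(6,15): clear
  edge (6,15)–(9,18): clear
  edge (9,18)–(6,23): clear
  edge (6,23)–(1,22): clear
  edge (1,22)–(1,15): clear
  midpoint (19,12) outside
  → clear
Obstacle 2 [(0,11) (5,1) (11,1) (8,11)]:
  edge (0,11)–(5,1): clear
  edge (5,1)–(11,1): clear
  edge (11,1)–(8,11): clear
  edge (8,11)–(0,11): clear
  midpoint (19,12) outside
  → clear
Obstacle 3 [(13,6) (17,4) (24,9) (13,11)]:
  edge (13,6)–(17,4): crosses AB
  edge (17,4)–(24,9): clear
  edge (24,9)–(13,11): crosses AB
  edge (13,11)–(13,6): clear
  → BLOCKED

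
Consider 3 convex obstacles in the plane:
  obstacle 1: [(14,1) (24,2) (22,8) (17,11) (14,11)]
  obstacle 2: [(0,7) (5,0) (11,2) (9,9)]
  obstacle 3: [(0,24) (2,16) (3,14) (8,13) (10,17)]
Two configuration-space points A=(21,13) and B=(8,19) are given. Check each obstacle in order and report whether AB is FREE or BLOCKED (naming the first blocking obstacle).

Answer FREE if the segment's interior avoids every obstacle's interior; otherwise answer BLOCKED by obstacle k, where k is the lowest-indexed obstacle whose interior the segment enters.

FREE

Obstacle 1 [(14,1) (24,2) (22,8) (17,11) (14,11)]:
  edge (14,1)–(24,2): clear
  edge (24,2)–(22,8): clear
  edge (22,8)–(17,11): clear
  edge (17,11)–(14,11): clear
  edge (14,11)–(14,1): clear
  midpoint (29/2,16) outside
  → clear
Obstacle 2 [(0,7) (5,0) (11,2) (9,9)]:
  edge (0,7)–(5,0): clear
  edge (5,0)–(11,2): clear
  edge (11,2)–(9,9): clear
  edge (9,9)–(0,7): clear
  midpoint (29/2,16) outside
  → clear
Obstacle 3 [(0,24) (2,16) (3,14) (8,13) (10,17)]:
  edge (0,24)–(2,16): clear
  edge (2,16)–(3,14): clear
  edge (3,14)–(8,13): clear
  edge (8,13)–(10,17): clear
  edge (10,17)–(0,24): clear
  midpoint (29/2,16) outside
  → clear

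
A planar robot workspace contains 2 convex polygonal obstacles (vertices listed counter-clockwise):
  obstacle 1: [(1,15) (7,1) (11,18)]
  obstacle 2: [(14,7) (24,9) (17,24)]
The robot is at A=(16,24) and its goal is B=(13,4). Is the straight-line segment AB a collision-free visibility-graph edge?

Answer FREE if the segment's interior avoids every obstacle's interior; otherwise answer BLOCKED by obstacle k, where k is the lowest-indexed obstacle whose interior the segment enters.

Obstacle 1 [(1,15) (7,1) (11,18)]:
  edge (1,15)–(7,1): clear
  edge (7,1)–(11,18): clear
  edge (11,18)–(1,15): clear
  midpoint (29/2,14) outside
  → clear
Obstacle 2 [(14,7) (24,9) (17,24)]:
  edge (14,7)–(24,9): clear
  edge (24,9)–(17,24): clear
  edge (17,24)–(14,7): clear
  midpoint (29/2,14) outside
  → clear

FREE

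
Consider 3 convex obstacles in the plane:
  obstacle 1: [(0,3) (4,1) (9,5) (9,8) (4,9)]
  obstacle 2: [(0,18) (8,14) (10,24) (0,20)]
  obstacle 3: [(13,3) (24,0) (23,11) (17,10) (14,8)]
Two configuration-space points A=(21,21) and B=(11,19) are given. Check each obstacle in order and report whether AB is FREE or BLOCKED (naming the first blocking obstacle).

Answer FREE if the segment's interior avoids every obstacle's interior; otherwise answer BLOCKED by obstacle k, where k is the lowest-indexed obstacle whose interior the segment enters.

FREE

Obstacle 1 [(0,3) (4,1) (9,5) (9,8) (4,9)]:
  edge (0,3)–(4,1): clear
  edge (4,1)–(9,5): clear
  edge (9,5)–(9,8): clear
  edge (9,8)–(4,9): clear
  edge (4,9)–(0,3): clear
  midpoint (16,20) outside
  → clear
Obstacle 2 [(0,18) (8,14) (10,24) (0,20)]:
  edge (0,18)–(8,14): clear
  edge (8,14)–(10,24): clear
  edge (10,24)–(0,20): clear
  edge (0,20)–(0,18): clear
  midpoint (16,20) outside
  → clear
Obstacle 3 [(13,3) (24,0) (23,11) (17,10) (14,8)]:
  edge (13,3)–(24,0): clear
  edge (24,0)–(23,11): clear
  edge (23,11)–(17,10): clear
  edge (17,10)–(14,8): clear
  edge (14,8)–(13,3): clear
  midpoint (16,20) outside
  → clear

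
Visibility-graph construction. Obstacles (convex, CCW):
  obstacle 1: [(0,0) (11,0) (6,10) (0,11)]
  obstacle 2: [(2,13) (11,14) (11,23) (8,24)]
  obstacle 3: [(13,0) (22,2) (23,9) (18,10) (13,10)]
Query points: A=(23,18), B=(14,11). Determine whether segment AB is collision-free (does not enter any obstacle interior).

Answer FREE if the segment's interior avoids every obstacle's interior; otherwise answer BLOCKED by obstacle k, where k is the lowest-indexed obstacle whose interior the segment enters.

FREE

Obstacle 1 [(0,0) (11,0) (6,10) (0,11)]:
  edge (0,0)–(11,0): clear
  edge (11,0)–(6,10): clear
  edge (6,10)–(0,11): clear
  edge (0,11)–(0,0): clear
  midpoint (37/2,29/2) outside
  → clear
Obstacle 2 [(2,13) (11,14) (11,23) (8,24)]:
  edge (2,13)–(11,14): clear
  edge (11,14)–(11,23): clear
  edge (11,23)–(8,24): clear
  edge (8,24)–(2,13): clear
  midpoint (37/2,29/2) outside
  → clear
Obstacle 3 [(13,0) (22,2) (23,9) (18,10) (13,10)]:
  edge (13,0)–(22,2): clear
  edge (22,2)–(23,9): clear
  edge (23,9)–(18,10): clear
  edge (18,10)–(13,10): clear
  edge (13,10)–(13,0): clear
  midpoint (37/2,29/2) outside
  → clear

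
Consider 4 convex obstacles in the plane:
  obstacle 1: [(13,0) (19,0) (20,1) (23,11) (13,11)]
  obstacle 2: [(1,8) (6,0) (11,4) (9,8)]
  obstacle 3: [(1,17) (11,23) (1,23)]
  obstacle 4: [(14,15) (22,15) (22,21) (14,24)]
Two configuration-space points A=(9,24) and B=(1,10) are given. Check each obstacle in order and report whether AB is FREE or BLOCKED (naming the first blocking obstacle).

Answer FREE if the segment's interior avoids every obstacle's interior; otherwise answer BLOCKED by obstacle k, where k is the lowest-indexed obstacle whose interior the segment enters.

BLOCKED by obstacle 3

Obstacle 1 [(13,0) (19,0) (20,1) (23,11) (13,11)]:
  edge (13,0)–(19,0): clear
  edge (19,0)–(20,1): clear
  edge (20,1)–(23,11): clear
  edge (23,11)–(13,11): clear
  edge (13,11)–(13,0): clear
  midpoint (5,17) outside
  → clear
Obstacle 2 [(1,8) (6,0) (11,4) (9,8)]:
  edge (1,8)–(6,0): clear
  edge (6,0)–(11,4): clear
  edge (11,4)–(9,8): clear
  edge (9,8)–(1,8): clear
  midpoint (5,17) outside
  → clear
Obstacle 3 [(1,17) (11,23) (1,23)]:
  edge (1,17)–(11,23): crosses AB
  edge (11,23)–(1,23): crosses AB
  edge (1,23)–(1,17): clear
  → BLOCKED
Obstacle 4 [(14,15) (22,15) (22,21) (14,24)]:
  edge (14,15)–(22,15): clear
  edge (22,15)–(22,21): clear
  edge (22,21)–(14,24): clear
  edge (14,24)–(14,15): clear
  midpoint (5,17) outside
  → clear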